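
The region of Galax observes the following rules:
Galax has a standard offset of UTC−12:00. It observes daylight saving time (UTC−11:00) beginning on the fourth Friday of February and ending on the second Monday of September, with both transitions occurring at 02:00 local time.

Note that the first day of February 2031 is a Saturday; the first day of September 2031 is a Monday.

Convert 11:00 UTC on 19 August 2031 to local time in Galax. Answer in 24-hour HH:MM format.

1 February 2031 is a Saturday, so the first Friday is February 7 and the fourth is February 28.
1 September 2031 is a Monday, so the first Monday is September 1 and the second is September 8.
At the standard offset (UTC−12:00), 11:00 UTC − 12h = 23:00 Galax standard time (rolling into the previous day, 18 August 2031).
The standard-time date in Galax, 18 August 2031, lies within the daylight-saving period (28 February – 8 September), so Galax is on daylight time, UTC−11:00.
11:00 UTC − 11h = 00:00 local.

00:00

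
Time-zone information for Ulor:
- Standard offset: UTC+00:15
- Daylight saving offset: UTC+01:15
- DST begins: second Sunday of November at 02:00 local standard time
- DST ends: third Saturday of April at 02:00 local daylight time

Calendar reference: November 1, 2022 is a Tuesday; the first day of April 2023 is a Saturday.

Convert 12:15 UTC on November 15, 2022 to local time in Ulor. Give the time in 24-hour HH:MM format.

13:30

1 November 2022 is a Tuesday, so the first Sunday is November 6 and the second is November 13.
1 April 2023 is a Saturday, so the first Saturday is April 1 and the third is April 15.
At the standard offset (UTC+00:15), 12:15 UTC + 0h15m = 12:30 Ulor standard time.
The standard-time date in Ulor, November 15, 2022, falls between 13 November 2022 and 15 April 2023, so daylight saving is in effect and Ulor is at UTC+01:15.
12:15 UTC + 1h15m = 13:30 local.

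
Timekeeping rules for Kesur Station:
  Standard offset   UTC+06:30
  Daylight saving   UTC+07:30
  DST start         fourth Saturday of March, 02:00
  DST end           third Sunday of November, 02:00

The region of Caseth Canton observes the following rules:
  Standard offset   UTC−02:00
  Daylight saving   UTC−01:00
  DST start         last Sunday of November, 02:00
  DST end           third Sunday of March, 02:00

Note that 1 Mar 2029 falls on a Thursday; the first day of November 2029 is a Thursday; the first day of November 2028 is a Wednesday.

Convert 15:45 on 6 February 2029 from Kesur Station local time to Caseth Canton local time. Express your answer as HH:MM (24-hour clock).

1 March 2029 is a Thursday, so the first Saturday is March 3 and the fourth is March 24.
1 November 2029 is a Thursday, so the first Sunday is November 4 and the third is November 18.
6 February 2029 is outside the daylight-saving period (24 March – 18 November), so Kesur Station is on standard time, UTC+06:30.
15:45 Kesur Station − 6h30m = 09:15 UTC.
1 November 2028 is a Wednesday, so Sundays fall on 5, 12, 19, 26; the last is November 26.
1 March 2029 is a Thursday, so the first Sunday is March 4 and the third is March 18.
At the standard offset (UTC−02:00), 09:15 UTC − 2h = 07:15 Caseth Canton standard time.
The standard-time date in Caseth Canton, 6 February 2029, falls between 26 November 2028 and 18 March 2029, so daylight saving is in effect and Caseth Canton is at UTC−01:00.
09:15 UTC − 1h = 08:15 Caseth Canton.

08:15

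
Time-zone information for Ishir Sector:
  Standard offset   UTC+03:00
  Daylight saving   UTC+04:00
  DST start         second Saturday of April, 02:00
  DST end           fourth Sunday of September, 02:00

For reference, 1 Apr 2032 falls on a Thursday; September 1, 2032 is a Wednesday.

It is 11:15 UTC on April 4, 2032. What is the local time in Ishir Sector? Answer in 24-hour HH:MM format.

1 April 2032 is a Thursday, so the first Saturday is April 3 and the second is April 10.
1 September 2032 is a Wednesday, so the first Sunday is September 5 and the fourth is September 26.
At the standard offset (UTC+03:00), 11:15 UTC + 3h = 14:15 Ishir Sector standard time.
The standard-time date in Ishir Sector, April 4, 2032, does not fall between 10 April and 26 September, so daylight saving is not in effect and Ishir Sector is at UTC+03:00.
11:15 UTC + 3h = 14:15 local.

14:15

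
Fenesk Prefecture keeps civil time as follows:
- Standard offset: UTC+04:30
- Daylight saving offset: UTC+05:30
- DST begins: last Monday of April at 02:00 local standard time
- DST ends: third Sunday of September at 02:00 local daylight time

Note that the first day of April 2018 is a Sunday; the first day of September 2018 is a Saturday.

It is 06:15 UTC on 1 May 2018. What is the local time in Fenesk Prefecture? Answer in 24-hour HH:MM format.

11:45

1 April 2018 is a Sunday, so Mondays fall on 2, 9, 16, 23, 30; the last is April 30.
1 September 2018 is a Saturday, so the first Sunday is September 2 and the third is September 16.
At the standard offset (UTC+04:30), 06:15 UTC + 4h30m = 10:45 Fenesk Prefecture standard time.
The standard-time date in Fenesk Prefecture, 1 May 2018, falls between 30 April and 16 September, so daylight saving is in effect and Fenesk Prefecture is at UTC+05:30.
06:15 UTC + 5h30m = 11:45 local.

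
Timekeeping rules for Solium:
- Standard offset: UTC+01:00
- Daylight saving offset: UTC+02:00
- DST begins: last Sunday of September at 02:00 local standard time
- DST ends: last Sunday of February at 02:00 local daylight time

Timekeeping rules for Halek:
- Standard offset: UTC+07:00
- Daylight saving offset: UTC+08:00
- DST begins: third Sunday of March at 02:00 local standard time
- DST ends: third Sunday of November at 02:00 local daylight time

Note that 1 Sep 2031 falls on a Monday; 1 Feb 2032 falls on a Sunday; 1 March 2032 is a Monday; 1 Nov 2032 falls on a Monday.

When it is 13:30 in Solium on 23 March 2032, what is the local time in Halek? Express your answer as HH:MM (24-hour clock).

20:30

1 September 2031 is a Monday, so Sundays fall on 7, 14, 21, 28; the last is September 28.
1 February 2032 is a Sunday, so Sundays fall on 1, 8, 15, 22, 29; the last is February 29.
23 March 2032 does not fall between 28 September 2031 and 29 February 2032, so daylight saving is not in effect and Solium is at UTC+01:00.
13:30 Solium − 1h = 12:30 UTC.
1 March 2032 is a Monday, so the first Sunday is March 7 and the third is March 21.
1 November 2032 is a Monday, so the first Sunday is November 7 and the third is November 21.
At the standard offset (UTC+07:00), 12:30 UTC + 7h = 19:30 Halek standard time.
The standard-time date in Halek, 23 March 2032, falls between 21 March and 21 November, so daylight saving is in effect and Halek is at UTC+08:00.
12:30 UTC + 8h = 20:30 Halek.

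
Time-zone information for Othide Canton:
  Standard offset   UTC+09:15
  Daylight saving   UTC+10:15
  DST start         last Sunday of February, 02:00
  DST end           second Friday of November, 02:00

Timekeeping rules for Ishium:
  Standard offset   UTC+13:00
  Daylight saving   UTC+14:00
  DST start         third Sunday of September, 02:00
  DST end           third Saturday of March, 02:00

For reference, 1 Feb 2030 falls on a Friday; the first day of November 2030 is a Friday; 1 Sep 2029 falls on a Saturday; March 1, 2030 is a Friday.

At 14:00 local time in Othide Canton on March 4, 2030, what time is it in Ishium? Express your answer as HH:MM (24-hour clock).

1 February 2030 is a Friday, so Sundays fall on 3, 10, 17, 24; the last is February 24.
1 November 2030 is a Friday, so the first Friday is November 1 and the second is November 8.
March 4, 2030 falls between 24 February and 8 November, so daylight saving is in effect and Othide Canton is at UTC+10:15.
14:00 Othide Canton − 10h15m = 03:45 UTC.
1 September 2029 is a Saturday, so the first Sunday is September 2 and the third is September 16.
1 March 2030 is a Friday, so the first Saturday is March 2 and the third is March 16.
At the standard offset (UTC+13:00), 03:45 UTC + 13h = 16:45 Ishium standard time.
The standard-time date in Ishium, March 4, 2030, falls between 16 September 2029 and 16 March 2030, so daylight saving is in effect and Ishium is at UTC+14:00.
03:45 UTC + 14h = 17:45 Ishium.

17:45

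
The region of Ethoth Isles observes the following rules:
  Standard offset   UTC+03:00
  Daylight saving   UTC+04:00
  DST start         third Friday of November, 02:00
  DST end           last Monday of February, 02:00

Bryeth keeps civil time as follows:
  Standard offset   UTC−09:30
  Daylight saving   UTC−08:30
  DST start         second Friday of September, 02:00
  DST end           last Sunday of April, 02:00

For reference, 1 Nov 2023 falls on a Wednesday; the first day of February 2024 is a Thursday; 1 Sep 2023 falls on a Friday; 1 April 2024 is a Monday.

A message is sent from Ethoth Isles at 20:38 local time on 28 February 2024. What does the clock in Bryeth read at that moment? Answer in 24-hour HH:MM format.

09:08

1 November 2023 is a Wednesday, so the first Friday is November 3 and the third is November 17.
1 February 2024 is a Thursday, so Mondays fall on 5, 12, 19, 26; the last is February 26.
28 February 2024 is outside the daylight-saving period (17 November 2023 – 26 February 2024), so Ethoth Isles is on standard time, UTC+03:00.
20:38 Ethoth Isles − 3h = 17:38 UTC.
1 September 2023 is a Friday, so the first Friday is September 1 and the second is September 8.
1 April 2024 is a Monday, so Sundays fall on 7, 14, 21, 28; the last is April 28.
At the standard offset (UTC−09:30), 17:38 UTC − 9h30m = 08:08 Bryeth standard time.
The standard-time date in Bryeth, 28 February 2024, lies within the daylight-saving period (8 September 2023 – 28 April 2024), so Bryeth is on daylight time, UTC−08:30.
17:38 UTC − 8h30m = 09:08 Bryeth.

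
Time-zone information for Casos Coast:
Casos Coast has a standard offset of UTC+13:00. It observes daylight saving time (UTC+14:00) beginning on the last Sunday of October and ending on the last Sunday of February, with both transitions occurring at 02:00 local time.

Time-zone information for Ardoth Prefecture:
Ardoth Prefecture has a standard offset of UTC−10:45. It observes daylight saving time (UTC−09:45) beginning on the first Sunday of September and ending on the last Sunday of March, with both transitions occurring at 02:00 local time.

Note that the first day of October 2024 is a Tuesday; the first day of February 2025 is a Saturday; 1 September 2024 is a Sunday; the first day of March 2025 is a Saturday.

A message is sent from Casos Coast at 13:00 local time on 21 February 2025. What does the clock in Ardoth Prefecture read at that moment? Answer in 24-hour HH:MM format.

13:15

1 October 2024 is a Tuesday, so Sundays fall on 6, 13, 20, 27; the last is October 27.
1 February 2025 is a Saturday, so Sundays fall on 2, 9, 16, 23; the last is February 23.
21 February 2025 falls between 27 October 2024 and 23 February 2025, so daylight saving is in effect and Casos Coast is at UTC+14:00.
13:00 Casos Coast − 14h = 23:00 UTC (rolling into the previous day, 20 February 2025).
1 September 2024 is a Sunday, so the first Sunday is September 1.
1 March 2025 is a Saturday, so Sundays fall on 2, 9, 16, 23, 30; the last is March 30.
At the standard offset (UTC−10:45), 23:00 UTC − 10h45m = 12:15 Ardoth Prefecture standard time.
The standard-time date in Ardoth Prefecture, 20 February 2025, falls between 1 September 2024 and 30 March 2025, so daylight saving is in effect and Ardoth Prefecture is at UTC−09:45.
23:00 UTC − 9h45m = 13:15 Ardoth Prefecture.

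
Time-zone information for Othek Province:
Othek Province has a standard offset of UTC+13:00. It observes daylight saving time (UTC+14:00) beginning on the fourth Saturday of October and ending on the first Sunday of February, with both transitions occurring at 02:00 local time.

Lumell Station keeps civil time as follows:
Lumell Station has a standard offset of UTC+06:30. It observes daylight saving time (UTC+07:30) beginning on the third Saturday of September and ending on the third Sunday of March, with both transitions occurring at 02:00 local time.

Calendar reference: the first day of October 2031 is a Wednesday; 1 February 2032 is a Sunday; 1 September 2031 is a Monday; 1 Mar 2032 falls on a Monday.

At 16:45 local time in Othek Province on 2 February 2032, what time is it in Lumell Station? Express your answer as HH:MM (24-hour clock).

1 October 2031 is a Wednesday, so the first Saturday is October 4 and the fourth is October 25.
1 February 2032 is a Sunday, so the first Sunday is February 1.
2 February 2032 does not fall between 25 October 2031 and 1 February 2032, so daylight saving is not in effect and Othek Province is at UTC+13:00.
16:45 Othek Province − 13h = 03:45 UTC.
1 September 2031 is a Monday, so the first Saturday is September 6 and the third is September 20.
1 March 2032 is a Monday, so the first Sunday is March 7 and the third is March 21.
At the standard offset (UTC+06:30), 03:45 UTC + 6h30m = 10:15 Lumell Station standard time.
The standard-time date in Lumell Station, 2 February 2032, falls between 20 September 2031 and 21 March 2032, so daylight saving is in effect and Lumell Station is at UTC+07:30.
03:45 UTC + 7h30m = 11:15 Lumell Station.

11:15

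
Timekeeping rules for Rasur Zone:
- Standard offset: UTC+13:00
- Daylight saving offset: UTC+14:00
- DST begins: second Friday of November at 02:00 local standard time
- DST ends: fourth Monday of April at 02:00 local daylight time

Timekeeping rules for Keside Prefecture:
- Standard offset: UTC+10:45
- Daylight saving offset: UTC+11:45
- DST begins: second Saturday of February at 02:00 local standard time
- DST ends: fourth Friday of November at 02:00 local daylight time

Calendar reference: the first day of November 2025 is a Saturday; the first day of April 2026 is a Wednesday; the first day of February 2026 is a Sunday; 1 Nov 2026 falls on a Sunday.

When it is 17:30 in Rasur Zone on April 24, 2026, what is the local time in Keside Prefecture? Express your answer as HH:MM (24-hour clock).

15:15

1 November 2025 is a Saturday, so the first Friday is November 7 and the second is November 14.
1 April 2026 is a Wednesday, so the first Monday is April 6 and the fourth is April 27.
April 24, 2026 lies within the daylight-saving period (14 November 2025 – 27 April 2026), so Rasur Zone is on daylight time, UTC+14:00.
17:30 Rasur Zone − 14h = 03:30 UTC.
1 February 2026 is a Sunday, so the first Saturday is February 7 and the second is February 14.
1 November 2026 is a Sunday, so the first Friday is November 6 and the fourth is November 27.
At the standard offset (UTC+10:45), 03:30 UTC + 10h45m = 14:15 Keside Prefecture standard time.
The standard-time date in Keside Prefecture, April 24, 2026, lies within the daylight-saving period (14 February – 27 November), so Keside Prefecture is on daylight time, UTC+11:45.
03:30 UTC + 11h45m = 15:15 Keside Prefecture.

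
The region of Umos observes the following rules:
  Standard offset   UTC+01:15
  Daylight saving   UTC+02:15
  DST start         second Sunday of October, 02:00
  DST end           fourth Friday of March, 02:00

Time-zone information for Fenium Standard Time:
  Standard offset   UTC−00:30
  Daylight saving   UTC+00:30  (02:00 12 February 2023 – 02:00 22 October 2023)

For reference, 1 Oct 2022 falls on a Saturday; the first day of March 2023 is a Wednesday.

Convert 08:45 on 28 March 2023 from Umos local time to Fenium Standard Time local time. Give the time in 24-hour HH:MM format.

08:00

1 October 2022 is a Saturday, so the first Sunday is October 2 and the second is October 9.
1 March 2023 is a Wednesday, so the first Friday is March 3 and the fourth is March 24.
28 March 2023 is outside the daylight-saving period (9 October 2022 – 24 March 2023), so Umos is on standard time, UTC+01:15.
08:45 Umos − 1h15m = 07:30 UTC.
At the standard offset (UTC−00:30), 07:30 UTC − 0h30m = 07:00 Fenium Standard Time standard time.
Daylight saving runs 12 February – 22 October; the standard-time date in Fenium Standard Time, 28 March 2023, is inside that window, so Fenium Standard Time is at UTC+00:30.
07:30 UTC + 0h30m = 08:00 Fenium Standard Time.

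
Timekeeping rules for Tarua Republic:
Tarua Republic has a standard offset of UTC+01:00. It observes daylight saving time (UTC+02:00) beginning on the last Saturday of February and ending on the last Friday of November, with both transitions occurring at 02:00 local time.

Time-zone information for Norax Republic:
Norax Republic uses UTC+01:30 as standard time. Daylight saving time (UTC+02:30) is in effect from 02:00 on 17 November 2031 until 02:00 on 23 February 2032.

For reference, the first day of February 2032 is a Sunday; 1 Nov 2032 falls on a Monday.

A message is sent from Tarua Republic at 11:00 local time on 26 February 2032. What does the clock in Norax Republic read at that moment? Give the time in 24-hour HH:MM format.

1 February 2032 is a Sunday, so Saturdays fall on 7, 14, 21, 28; the last is February 28.
1 November 2032 is a Monday, so Fridays fall on 5, 12, 19, 26; the last is November 26.
Daylight saving runs 28 February – 26 November; 26 February 2032 is outside that window, so Tarua Republic is on standard time at UTC+01:00.
11:00 Tarua Republic − 1h = 10:00 UTC.
At the standard offset (UTC+01:30), 10:00 UTC + 1h30m = 11:30 Norax Republic standard time.
The standard-time date in Norax Republic, 26 February 2032, does not fall between 17 November 2031 and 23 February 2032, so daylight saving is not in effect and Norax Republic is at UTC+01:30.
10:00 UTC + 1h30m = 11:30 Norax Republic.

11:30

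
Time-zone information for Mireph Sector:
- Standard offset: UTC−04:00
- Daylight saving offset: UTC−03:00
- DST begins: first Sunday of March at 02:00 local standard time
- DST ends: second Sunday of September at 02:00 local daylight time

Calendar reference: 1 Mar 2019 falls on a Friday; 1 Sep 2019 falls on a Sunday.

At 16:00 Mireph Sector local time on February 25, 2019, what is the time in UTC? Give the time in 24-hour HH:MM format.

20:00

1 March 2019 is a Friday, so the first Sunday is March 3.
1 September 2019 is a Sunday, so the first Sunday is September 1 and the second is September 8.
Daylight saving runs 3 March – 8 September; February 25, 2019 is outside that window, so Mireph Sector is on standard time at UTC−04:00.
16:00 local + 4h = 20:00 UTC.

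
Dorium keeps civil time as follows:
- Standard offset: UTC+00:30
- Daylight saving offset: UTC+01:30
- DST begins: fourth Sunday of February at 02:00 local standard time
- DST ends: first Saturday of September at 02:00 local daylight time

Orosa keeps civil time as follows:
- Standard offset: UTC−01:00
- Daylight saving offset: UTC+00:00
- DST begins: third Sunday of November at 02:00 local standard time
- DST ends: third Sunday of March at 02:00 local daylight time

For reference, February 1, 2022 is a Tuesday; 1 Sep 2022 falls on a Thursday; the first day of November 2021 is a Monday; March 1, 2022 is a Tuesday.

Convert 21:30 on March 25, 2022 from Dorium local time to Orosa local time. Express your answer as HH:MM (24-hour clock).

1 February 2022 is a Tuesday, so the first Sunday is February 6 and the fourth is February 27.
1 September 2022 is a Thursday, so the first Saturday is September 3.
Daylight saving runs 27 February – 3 September; March 25, 2022 is inside that window, so Dorium is at UTC+01:30.
21:30 Dorium − 1h30m = 20:00 UTC.
1 November 2021 is a Monday, so the first Sunday is November 7 and the third is November 21.
1 March 2022 is a Tuesday, so the first Sunday is March 6 and the third is March 20.
At the standard offset (UTC−01:00), 20:00 UTC − 1h = 19:00 Orosa standard time.
Daylight saving runs 21 November 2021 – 20 March 2022; the standard-time date in Orosa, March 25, 2022, is outside that window, so Orosa is on standard time at UTC−01:00.
20:00 UTC − 1h = 19:00 Orosa.

19:00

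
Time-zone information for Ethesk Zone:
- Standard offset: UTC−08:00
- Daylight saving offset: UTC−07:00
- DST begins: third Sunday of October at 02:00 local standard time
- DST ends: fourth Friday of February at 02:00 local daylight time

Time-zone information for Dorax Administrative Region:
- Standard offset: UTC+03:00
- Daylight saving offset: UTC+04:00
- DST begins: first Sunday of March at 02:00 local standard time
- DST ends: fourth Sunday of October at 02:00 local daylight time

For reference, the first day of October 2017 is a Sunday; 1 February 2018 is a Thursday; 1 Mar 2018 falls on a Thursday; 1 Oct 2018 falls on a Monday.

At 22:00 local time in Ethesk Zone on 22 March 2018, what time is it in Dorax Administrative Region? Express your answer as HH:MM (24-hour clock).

10:00

1 October 2017 is a Sunday, so the first Sunday is October 1 and the third is October 15.
1 February 2018 is a Thursday, so the first Friday is February 2 and the fourth is February 23.
22 March 2018 does not fall between 15 October 2017 and 23 February 2018, so daylight saving is not in effect and Ethesk Zone is at UTC−08:00.
22:00 Ethesk Zone + 8h = 06:00 UTC (rolling into the next day, 23 March 2018).
1 March 2018 is a Thursday, so the first Sunday is March 4.
1 October 2018 is a Monday, so the first Sunday is October 7 and the fourth is October 28.
At the standard offset (UTC+03:00), 06:00 UTC + 3h = 09:00 Dorax Administrative Region standard time.
The standard-time date in Dorax Administrative Region, 23 March 2018, lies within the daylight-saving period (4 March – 28 October), so Dorax Administrative Region is on daylight time, UTC+04:00.
06:00 UTC + 4h = 10:00 Dorax Administrative Region.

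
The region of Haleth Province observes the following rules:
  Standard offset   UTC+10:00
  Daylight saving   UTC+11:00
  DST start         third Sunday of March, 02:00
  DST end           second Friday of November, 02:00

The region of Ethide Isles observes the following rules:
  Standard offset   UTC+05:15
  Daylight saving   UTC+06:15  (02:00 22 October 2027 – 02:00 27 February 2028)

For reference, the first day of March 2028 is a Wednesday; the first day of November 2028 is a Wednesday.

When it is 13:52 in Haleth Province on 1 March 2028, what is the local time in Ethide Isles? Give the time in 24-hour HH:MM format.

1 March 2028 is a Wednesday, so the first Sunday is March 5 and the third is March 19.
1 November 2028 is a Wednesday, so the first Friday is November 3 and the second is November 10.
1 March 2028 does not fall between 19 March and 10 November, so daylight saving is not in effect and Haleth Province is at UTC+10:00.
13:52 Haleth Province − 10h = 03:52 UTC.
At the standard offset (UTC+05:15), 03:52 UTC + 5h15m = 09:07 Ethide Isles standard time.
The standard-time date in Ethide Isles, 1 March 2028, does not fall between 22 October 2027 and 27 February 2028, so daylight saving is not in effect and Ethide Isles is at UTC+05:15.
03:52 UTC + 5h15m = 09:07 Ethide Isles.

09:07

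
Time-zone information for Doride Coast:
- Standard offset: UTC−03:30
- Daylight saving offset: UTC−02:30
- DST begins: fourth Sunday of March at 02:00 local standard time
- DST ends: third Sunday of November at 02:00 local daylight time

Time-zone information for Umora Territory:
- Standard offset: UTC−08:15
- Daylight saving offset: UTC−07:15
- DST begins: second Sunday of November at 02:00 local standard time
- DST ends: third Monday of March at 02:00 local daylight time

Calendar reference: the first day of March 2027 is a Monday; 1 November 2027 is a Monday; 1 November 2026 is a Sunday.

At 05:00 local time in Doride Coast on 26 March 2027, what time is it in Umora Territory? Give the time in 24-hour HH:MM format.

00:15

1 March 2027 is a Monday, so the first Sunday is March 7 and the fourth is March 28.
1 November 2027 is a Monday, so the first Sunday is November 7 and the third is November 21.
26 March 2027 is outside the daylight-saving period (28 March – 21 November), so Doride Coast is on standard time, UTC−03:30.
05:00 Doride Coast + 3h30m = 08:30 UTC.
1 November 2026 is a Sunday, so the first Sunday is November 1 and the second is November 8.
1 March 2027 is a Monday, so the first Monday is March 1 and the third is March 15.
At the standard offset (UTC−08:15), 08:30 UTC − 8h15m = 00:15 Umora Territory standard time.
The standard-time date in Umora Territory, 26 March 2027, is outside the daylight-saving period (8 November 2026 – 15 March 2027), so Umora Territory is on standard time, UTC−08:15.
08:30 UTC − 8h15m = 00:15 Umora Territory.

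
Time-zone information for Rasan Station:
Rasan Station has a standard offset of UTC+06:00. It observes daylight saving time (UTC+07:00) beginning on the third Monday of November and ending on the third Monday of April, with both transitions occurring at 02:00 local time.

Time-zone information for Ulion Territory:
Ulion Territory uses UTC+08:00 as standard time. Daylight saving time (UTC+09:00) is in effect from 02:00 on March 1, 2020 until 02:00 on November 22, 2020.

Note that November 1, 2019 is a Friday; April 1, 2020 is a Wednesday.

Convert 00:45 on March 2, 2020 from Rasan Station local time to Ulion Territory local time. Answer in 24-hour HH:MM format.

1 November 2019 is a Friday, so the first Monday is November 4 and the third is November 18.
1 April 2020 is a Wednesday, so the first Monday is April 6 and the third is April 20.
Daylight saving runs 18 November 2019 – 20 April 2020; March 2, 2020 is inside that window, so Rasan Station is at UTC+07:00.
00:45 Rasan Station − 7h = 17:45 UTC (rolling into the previous day, 1 March 2020).
At the standard offset (UTC+08:00), 17:45 UTC + 8h = 01:45 Ulion Territory standard time (rolling into the next day, 2 March 2020).
Daylight saving runs 1 March – 22 November; the standard-time date in Ulion Territory, March 2, 2020, is inside that window, so Ulion Territory is at UTC+09:00.
17:45 UTC + 9h = 02:45 Ulion Territory (rolling into the next day, 2 March 2020).

02:45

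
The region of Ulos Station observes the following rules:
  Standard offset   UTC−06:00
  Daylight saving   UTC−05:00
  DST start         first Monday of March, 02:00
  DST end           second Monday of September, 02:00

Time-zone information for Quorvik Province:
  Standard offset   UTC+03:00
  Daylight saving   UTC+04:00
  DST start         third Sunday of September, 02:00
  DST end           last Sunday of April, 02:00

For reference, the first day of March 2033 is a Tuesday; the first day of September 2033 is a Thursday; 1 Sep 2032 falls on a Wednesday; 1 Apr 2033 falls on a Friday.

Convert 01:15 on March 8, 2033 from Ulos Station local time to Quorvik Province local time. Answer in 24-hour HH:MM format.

1 March 2033 is a Tuesday, so the first Monday is March 7.
1 September 2033 is a Thursday, so the first Monday is September 5 and the second is September 12.
March 8, 2033 falls between 7 March and 12 September, so daylight saving is in effect and Ulos Station is at UTC−05:00.
01:15 Ulos Station + 5h = 06:15 UTC.
1 September 2032 is a Wednesday, so the first Sunday is September 5 and the third is September 19.
1 April 2033 is a Friday, so Sundays fall on 3, 10, 17, 24; the last is April 24.
At the standard offset (UTC+03:00), 06:15 UTC + 3h = 09:15 Quorvik Province standard time.
The standard-time date in Quorvik Province, March 8, 2033, falls between 19 September 2032 and 24 April 2033, so daylight saving is in effect and Quorvik Province is at UTC+04:00.
06:15 UTC + 4h = 10:15 Quorvik Province.

10:15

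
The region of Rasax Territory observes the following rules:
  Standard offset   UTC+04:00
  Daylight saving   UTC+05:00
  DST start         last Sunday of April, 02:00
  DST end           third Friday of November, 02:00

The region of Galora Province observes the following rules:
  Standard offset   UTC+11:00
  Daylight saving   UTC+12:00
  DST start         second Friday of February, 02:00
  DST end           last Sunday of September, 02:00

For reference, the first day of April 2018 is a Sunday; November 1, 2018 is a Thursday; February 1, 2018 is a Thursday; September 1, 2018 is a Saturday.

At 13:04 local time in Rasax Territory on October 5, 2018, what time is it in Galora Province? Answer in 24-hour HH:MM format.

19:04

1 April 2018 is a Sunday, so Sundays fall on 1, 8, 15, 22, 29; the last is April 29.
1 November 2018 is a Thursday, so the first Friday is November 2 and the third is November 16.
Daylight saving runs 29 April – 16 November; October 5, 2018 is inside that window, so Rasax Territory is at UTC+05:00.
13:04 Rasax Territory − 5h = 08:04 UTC.
1 February 2018 is a Thursday, so the first Friday is February 2 and the second is February 9.
1 September 2018 is a Saturday, so Sundays fall on 2, 9, 16, 23, 30; the last is September 30.
At the standard offset (UTC+11:00), 08:04 UTC + 11h = 19:04 Galora Province standard time.
The standard-time date in Galora Province, October 5, 2018, does not fall between 9 February and 30 September, so daylight saving is not in effect and Galora Province is at UTC+11:00.
08:04 UTC + 11h = 19:04 Galora Province.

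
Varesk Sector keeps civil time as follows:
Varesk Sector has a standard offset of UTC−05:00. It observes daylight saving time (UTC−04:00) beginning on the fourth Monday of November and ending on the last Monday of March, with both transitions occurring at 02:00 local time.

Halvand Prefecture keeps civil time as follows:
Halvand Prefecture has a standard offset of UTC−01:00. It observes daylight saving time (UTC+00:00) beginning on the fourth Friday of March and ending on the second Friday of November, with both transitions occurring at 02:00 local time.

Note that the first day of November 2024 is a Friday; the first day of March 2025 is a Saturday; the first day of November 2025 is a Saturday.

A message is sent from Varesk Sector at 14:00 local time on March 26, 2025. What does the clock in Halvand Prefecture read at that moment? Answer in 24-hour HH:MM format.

1 November 2024 is a Friday, so the first Monday is November 4 and the fourth is November 25.
1 March 2025 is a Saturday, so Mondays fall on 3, 10, 17, 24, 31; the last is March 31.
Daylight saving runs 25 November 2024 – 31 March 2025; March 26, 2025 is inside that window, so Varesk Sector is at UTC−04:00.
14:00 Varesk Sector + 4h = 18:00 UTC.
1 March 2025 is a Saturday, so the first Friday is March 7 and the fourth is March 28.
1 November 2025 is a Saturday, so the first Friday is November 7 and the second is November 14.
At the standard offset (UTC−01:00), 18:00 UTC − 1h = 17:00 Halvand Prefecture standard time.
Daylight saving runs 28 March – 14 November; the standard-time date in Halvand Prefecture, March 26, 2025, is outside that window, so Halvand Prefecture is on standard time at UTC−01:00.
18:00 UTC − 1h = 17:00 Halvand Prefecture.

17:00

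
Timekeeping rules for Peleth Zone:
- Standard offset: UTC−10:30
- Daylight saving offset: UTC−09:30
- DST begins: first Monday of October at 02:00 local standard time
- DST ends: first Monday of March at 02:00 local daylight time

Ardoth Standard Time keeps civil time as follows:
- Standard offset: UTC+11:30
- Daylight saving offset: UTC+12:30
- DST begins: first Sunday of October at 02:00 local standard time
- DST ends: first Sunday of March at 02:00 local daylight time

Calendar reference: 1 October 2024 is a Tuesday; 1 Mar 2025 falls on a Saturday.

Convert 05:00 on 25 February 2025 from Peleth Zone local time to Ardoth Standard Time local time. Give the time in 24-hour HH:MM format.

1 October 2024 is a Tuesday, so the first Monday is October 7.
1 March 2025 is a Saturday, so the first Monday is March 3.
Daylight saving runs 7 October 2024 – 3 March 2025; 25 February 2025 is inside that window, so Peleth Zone is at UTC−09:30.
05:00 Peleth Zone + 9h30m = 14:30 UTC.
1 October 2024 is a Tuesday, so the first Sunday is October 6.
1 March 2025 is a Saturday, so the first Sunday is March 2.
At the standard offset (UTC+11:30), 14:30 UTC + 11h30m = 02:00 Ardoth Standard Time standard time (rolling into the next day, 26 February 2025).
The standard-time date in Ardoth Standard Time, 26 February 2025, falls between 6 October 2024 and 2 March 2025, so daylight saving is in effect and Ardoth Standard Time is at UTC+12:30.
14:30 UTC + 12h30m = 03:00 Ardoth Standard Time (rolling into the next day, 26 February 2025).

03:00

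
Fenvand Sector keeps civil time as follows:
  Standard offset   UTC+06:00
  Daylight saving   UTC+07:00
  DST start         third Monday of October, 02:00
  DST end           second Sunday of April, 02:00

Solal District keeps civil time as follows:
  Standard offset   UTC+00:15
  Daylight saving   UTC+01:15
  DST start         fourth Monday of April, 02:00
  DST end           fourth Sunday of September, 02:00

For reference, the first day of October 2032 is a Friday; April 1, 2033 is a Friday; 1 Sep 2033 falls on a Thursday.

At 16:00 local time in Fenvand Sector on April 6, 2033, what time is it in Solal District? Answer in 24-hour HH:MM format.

09:15

1 October 2032 is a Friday, so the first Monday is October 4 and the third is October 18.
1 April 2033 is a Friday, so the first Sunday is April 3 and the second is April 10.
April 6, 2033 lies within the daylight-saving period (18 October 2032 – 10 April 2033), so Fenvand Sector is on daylight time, UTC+07:00.
16:00 Fenvand Sector − 7h = 09:00 UTC.
1 April 2033 is a Friday, so the first Monday is April 4 and the fourth is April 25.
1 September 2033 is a Thursday, so the first Sunday is September 4 and the fourth is September 25.
At the standard offset (UTC+00:15), 09:00 UTC + 0h15m = 09:15 Solal District standard time.
Daylight saving runs 25 April – 25 September; the standard-time date in Solal District, April 6, 2033, is outside that window, so Solal District is on standard time at UTC+00:15.
09:00 UTC + 0h15m = 09:15 Solal District.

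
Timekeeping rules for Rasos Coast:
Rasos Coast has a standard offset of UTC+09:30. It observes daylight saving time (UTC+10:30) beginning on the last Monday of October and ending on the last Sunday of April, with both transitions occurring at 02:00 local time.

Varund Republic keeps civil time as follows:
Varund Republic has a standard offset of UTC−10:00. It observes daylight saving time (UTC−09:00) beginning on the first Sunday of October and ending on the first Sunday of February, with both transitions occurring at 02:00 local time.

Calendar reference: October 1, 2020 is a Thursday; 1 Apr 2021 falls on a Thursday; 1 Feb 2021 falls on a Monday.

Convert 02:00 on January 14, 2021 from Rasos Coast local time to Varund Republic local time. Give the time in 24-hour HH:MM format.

06:30

1 October 2020 is a Thursday, so Mondays fall on 5, 12, 19, 26; the last is October 26.
1 April 2021 is a Thursday, so Sundays fall on 4, 11, 18, 25; the last is April 25.
Daylight saving runs 26 October 2020 – 25 April 2021; January 14, 2021 is inside that window, so Rasos Coast is at UTC+10:30.
02:00 Rasos Coast − 10h30m = 15:30 UTC (rolling into the previous day, 13 January 2021).
1 October 2020 is a Thursday, so the first Sunday is October 4.
1 February 2021 is a Monday, so the first Sunday is February 7.
At the standard offset (UTC−10:00), 15:30 UTC − 10h = 05:30 Varund Republic standard time.
The standard-time date in Varund Republic, January 13, 2021, falls between 4 October 2020 and 7 February 2021, so daylight saving is in effect and Varund Republic is at UTC−09:00.
15:30 UTC − 9h = 06:30 Varund Republic.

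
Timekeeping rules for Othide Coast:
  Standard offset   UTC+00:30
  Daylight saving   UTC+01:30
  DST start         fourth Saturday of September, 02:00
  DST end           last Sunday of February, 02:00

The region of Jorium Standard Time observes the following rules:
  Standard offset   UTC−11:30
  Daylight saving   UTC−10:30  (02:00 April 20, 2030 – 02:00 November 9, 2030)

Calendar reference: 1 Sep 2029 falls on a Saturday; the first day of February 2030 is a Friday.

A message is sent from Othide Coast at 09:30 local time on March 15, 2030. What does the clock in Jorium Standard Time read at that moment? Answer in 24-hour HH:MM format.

21:30

1 September 2029 is a Saturday, so the first Saturday is September 1 and the fourth is September 22.
1 February 2030 is a Friday, so Sundays fall on 3, 10, 17, 24; the last is February 24.
March 15, 2030 is outside the daylight-saving period (22 September 2029 – 24 February 2030), so Othide Coast is on standard time, UTC+00:30.
09:30 Othide Coast − 0h30m = 09:00 UTC.
At the standard offset (UTC−11:30), 09:00 UTC − 11h30m = 21:30 Jorium Standard Time standard time (rolling into the previous day, 14 March 2030).
The standard-time date in Jorium Standard Time, March 14, 2030, does not fall between 20 April and 9 November, so daylight saving is not in effect and Jorium Standard Time is at UTC−11:30.
09:00 UTC − 11h30m = 21:30 Jorium Standard Time (rolling into the previous day, 14 March 2030).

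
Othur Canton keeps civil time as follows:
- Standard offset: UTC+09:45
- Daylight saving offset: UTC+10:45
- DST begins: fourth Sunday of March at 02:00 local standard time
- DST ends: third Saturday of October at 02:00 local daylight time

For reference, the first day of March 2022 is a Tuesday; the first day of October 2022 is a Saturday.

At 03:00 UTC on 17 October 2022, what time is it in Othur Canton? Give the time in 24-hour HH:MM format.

1 March 2022 is a Tuesday, so the first Sunday is March 6 and the fourth is March 27.
1 October 2022 is a Saturday, so the first Saturday is October 1 and the third is October 15.
At the standard offset (UTC+09:45), 03:00 UTC + 9h45m = 12:45 Othur Canton standard time.
The standard-time date in Othur Canton, 17 October 2022, is outside the daylight-saving period (27 March – 15 October), so Othur Canton is on standard time, UTC+09:45.
03:00 UTC + 9h45m = 12:45 local.

12:45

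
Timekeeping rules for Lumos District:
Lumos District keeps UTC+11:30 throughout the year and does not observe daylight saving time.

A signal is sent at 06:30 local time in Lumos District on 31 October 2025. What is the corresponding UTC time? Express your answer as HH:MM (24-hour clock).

Lumos District stays on UTC+11:30 all year.
06:30 local − 11h30m = 19:00 UTC (rolling into the previous day, 30 October 2025).

19:00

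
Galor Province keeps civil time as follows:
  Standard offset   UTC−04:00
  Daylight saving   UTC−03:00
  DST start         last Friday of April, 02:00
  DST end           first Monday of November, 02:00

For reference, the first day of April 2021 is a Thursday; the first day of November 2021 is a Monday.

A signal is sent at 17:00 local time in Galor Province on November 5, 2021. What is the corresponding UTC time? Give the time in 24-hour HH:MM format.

1 April 2021 is a Thursday, so Fridays fall on 2, 9, 16, 23, 30; the last is April 30.
1 November 2021 is a Monday, so the first Monday is November 1.
November 5, 2021 does not fall between 30 April and 1 November, so daylight saving is not in effect and Galor Province is at UTC−04:00.
17:00 local + 4h = 21:00 UTC.

21:00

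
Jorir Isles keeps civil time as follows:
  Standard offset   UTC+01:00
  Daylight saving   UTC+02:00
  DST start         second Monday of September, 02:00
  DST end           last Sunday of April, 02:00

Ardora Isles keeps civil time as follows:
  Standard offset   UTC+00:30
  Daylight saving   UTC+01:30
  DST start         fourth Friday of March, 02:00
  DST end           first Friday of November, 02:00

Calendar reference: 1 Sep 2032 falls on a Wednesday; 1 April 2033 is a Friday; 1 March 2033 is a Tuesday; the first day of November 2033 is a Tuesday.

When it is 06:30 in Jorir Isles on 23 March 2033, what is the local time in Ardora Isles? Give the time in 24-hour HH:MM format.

1 September 2032 is a Wednesday, so the first Monday is September 6 and the second is September 13.
1 April 2033 is a Friday, so Sundays fall on 3, 10, 17, 24; the last is April 24.
23 March 2033 falls between 13 September 2032 and 24 April 2033, so daylight saving is in effect and Jorir Isles is at UTC+02:00.
06:30 Jorir Isles − 2h = 04:30 UTC.
1 March 2033 is a Tuesday, so the first Friday is March 4 and the fourth is March 25.
1 November 2033 is a Tuesday, so the first Friday is November 4.
At the standard offset (UTC+00:30), 04:30 UTC + 0h30m = 05:00 Ardora Isles standard time.
The standard-time date in Ardora Isles, 23 March 2033, does not fall between 25 March and 4 November, so daylight saving is not in effect and Ardora Isles is at UTC+00:30.
04:30 UTC + 0h30m = 05:00 Ardora Isles.

05:00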